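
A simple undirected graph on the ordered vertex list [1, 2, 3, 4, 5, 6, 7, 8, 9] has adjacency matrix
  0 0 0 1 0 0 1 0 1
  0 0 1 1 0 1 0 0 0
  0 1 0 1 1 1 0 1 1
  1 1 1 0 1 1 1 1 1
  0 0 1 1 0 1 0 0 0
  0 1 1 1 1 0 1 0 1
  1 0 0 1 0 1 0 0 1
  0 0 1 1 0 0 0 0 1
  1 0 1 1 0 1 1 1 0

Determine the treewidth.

A width-3 tree decomposition is:
Bags: B1 = {3, 4, 6, 9}  B2 = {4, 6, 7, 9}  B3 = {3, 4, 5, 6}  B4 = {2, 3, 4, 6}  B5 = {3, 4, 8, 9}  B6 = {1, 4, 7, 9}
Tree: B1–B2, B1–B3, B3–B4, B1–B5, B2–B6
Every bag has size at most 4, so the width is 4 − 1 = 3 and tw(G) ≤ 3. Conversely, {1, 4, 7, 9} is a clique of size 4, and the vertices of any clique must share a bag in every tree decomposition; so some bag has ≥ 4 vertices and tw(G) ≥ 3. The upper and lower bounds meet at 3, so that is the treewidth.

3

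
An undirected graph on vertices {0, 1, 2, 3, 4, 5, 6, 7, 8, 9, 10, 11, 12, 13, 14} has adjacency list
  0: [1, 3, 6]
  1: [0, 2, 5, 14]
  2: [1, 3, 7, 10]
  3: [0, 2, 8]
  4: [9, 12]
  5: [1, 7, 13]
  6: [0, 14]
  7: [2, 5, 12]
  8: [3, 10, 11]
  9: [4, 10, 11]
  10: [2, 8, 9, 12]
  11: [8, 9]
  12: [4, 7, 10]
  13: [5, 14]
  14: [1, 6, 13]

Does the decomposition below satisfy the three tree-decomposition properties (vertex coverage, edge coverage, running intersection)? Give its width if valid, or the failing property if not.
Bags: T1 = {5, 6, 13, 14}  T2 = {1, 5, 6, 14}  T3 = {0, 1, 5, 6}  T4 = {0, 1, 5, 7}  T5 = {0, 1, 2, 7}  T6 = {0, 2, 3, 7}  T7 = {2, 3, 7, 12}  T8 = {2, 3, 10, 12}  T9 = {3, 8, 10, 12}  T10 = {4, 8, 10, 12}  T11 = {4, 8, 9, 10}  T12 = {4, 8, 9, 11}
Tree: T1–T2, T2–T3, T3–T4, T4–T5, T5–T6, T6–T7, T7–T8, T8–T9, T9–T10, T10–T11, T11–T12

Yes; width 3.

Checking the three conditions: (i) the bags cover all of {0, 1, 2, 3, 4, 5, 6, 7, 8, 9, 10, 11, 12, 13, 14}; (ii) for each edge, some bag contains both endpoints; (iii) the bags containing any fixed vertex form a subtree. All hold, so the decomposition is valid with width 4 − 1 = 3.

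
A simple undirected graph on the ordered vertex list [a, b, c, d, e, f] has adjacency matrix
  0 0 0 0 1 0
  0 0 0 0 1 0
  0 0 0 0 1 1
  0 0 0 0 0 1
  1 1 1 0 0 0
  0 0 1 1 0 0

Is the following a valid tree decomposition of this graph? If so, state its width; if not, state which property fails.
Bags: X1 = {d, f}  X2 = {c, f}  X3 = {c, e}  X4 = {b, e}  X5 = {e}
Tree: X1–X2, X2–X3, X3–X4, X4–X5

A tree decomposition must satisfy three properties: every vertex lies in some bag; for every edge, both endpoints lie together in some bag; and for every vertex, the bags containing it form a connected subtree. Here vertex a appears in no bag, so the decomposition is invalid.

No — vertex a appears in no bag.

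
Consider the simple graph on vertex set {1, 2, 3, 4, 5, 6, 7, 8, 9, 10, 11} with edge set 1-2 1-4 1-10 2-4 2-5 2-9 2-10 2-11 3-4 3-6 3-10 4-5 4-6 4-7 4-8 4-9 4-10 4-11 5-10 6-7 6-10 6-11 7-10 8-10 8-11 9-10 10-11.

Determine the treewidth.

A width-3 tree decomposition is:
Bags: B1 = {2, 4, 10, 11}  B2 = {4, 6, 10, 11}  B3 = {3, 4, 6, 10}  B4 = {1, 2, 4, 10}  B5 = {4, 6, 7, 10}  B6 = {4, 8, 10, 11}  B7 = {2, 4, 9, 10}  B8 = {2, 4, 5, 10}
Tree: B1–B2, B2–B3, B1–B4, B2–B5, B1–B6, B1–B7, B4–B8
Every bag has size at most 4, so the width is 4 − 1 = 3 and tw(G) ≤ 3. On the other hand G contains the 4-clique {1, 2, 4, 10}. A clique must lie in a single bag of any decomposition, so no decomposition can have width below 3. Therefore the treewidth is 3.

3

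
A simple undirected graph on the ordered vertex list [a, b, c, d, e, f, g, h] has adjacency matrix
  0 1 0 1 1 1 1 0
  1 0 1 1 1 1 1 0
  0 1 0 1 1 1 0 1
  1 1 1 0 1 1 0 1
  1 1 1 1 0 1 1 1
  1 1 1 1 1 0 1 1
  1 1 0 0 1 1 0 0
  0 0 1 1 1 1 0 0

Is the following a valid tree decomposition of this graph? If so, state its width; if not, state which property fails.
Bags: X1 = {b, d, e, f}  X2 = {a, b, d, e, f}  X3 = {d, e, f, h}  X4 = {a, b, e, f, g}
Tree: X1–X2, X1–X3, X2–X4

No — vertex c appears in no bag.

A tree decomposition must satisfy three properties: every vertex lies in some bag; for every edge, both endpoints lie together in some bag; and for every vertex, the bags containing it form a connected subtree. Here vertex c appears in no bag, so the decomposition is invalid.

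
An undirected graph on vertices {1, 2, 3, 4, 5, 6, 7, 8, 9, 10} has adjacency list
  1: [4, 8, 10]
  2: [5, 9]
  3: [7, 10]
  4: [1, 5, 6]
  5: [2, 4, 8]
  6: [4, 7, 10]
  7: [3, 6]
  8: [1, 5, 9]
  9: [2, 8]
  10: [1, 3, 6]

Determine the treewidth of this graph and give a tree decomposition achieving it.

Treewidth 2.
Bags: B1 = {2, 8, 9}  B2 = {2, 5, 8}  B3 = {1, 5, 8}  B4 = {1, 4, 5}  B5 = {1, 4, 10}  B6 = {4, 6, 10}  B7 = {3, 6, 10}  B8 = {3, 6, 7}
Tree: B1–B2, B2–B3, B3–B4, B4–B5, B5–B6, B6–B7, B7–B8

Each bag holds 3 vertices, so the decomposition has width 2, which upper-bounds the treewidth. For the lower bound, G contains the cycle 9–2–5–8–9, so G is not a forest; only forests have treewidth ≤ 1, hence tw(G) ≥ 2. Hence tw(G) = 2 exactly.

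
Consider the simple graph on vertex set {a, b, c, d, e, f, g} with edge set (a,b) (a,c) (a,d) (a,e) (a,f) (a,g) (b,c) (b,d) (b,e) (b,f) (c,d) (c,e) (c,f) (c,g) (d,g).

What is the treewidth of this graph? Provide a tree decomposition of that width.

Each bag holds 4 vertices, so the decomposition has width 3, which upper-bounds the treewidth. On the other hand G contains the 4-clique {a, c, d, g}. A clique must lie in a single bag of any decomposition, so no decomposition can have width below 3. The upper and lower bounds meet at 3, so that is the treewidth.

Treewidth 3.
One optimal decomposition is:
Bags: B1 = {a, c, d, g}  B2 = {a, b, c, d}  B3 = {a, b, c, f}  B4 = {a, b, c, e}
Tree: B1–B2, B2–B3, B3–B4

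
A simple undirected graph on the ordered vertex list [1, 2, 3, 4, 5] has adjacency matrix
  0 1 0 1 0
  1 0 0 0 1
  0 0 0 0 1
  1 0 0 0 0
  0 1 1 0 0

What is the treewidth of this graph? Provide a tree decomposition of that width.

Every bag has size at most 2, so the width is 2 − 1 = 1 and tw(G) ≤ 1. Any graph with an edge has treewidth ≥ 1, and G has the edge 4–1. The upper and lower bounds meet at 1, so that is the treewidth.

Treewidth 1.
One such decomposition:
Bags: B1 = {1, 4}  B2 = {1, 2}  B3 = {2, 5}  B4 = {3, 5}
Tree: B1–B2, B2–B3, B3–B4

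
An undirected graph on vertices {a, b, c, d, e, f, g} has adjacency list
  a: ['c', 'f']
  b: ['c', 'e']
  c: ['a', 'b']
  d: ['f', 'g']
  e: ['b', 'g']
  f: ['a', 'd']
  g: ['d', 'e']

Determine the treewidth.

2

A width-2 tree decomposition is:
Bags: B1 = {b, e, g}  B2 = {b, d, g}  B3 = {b, d, f}  B4 = {a, b, f}  B5 = {a, b, c}
Tree: B1–B2, B2–B3, B3–B4, B4–B5
Every bag has size at most 3, so the width is 3 − 1 = 2 and tw(G) ≤ 2. For the lower bound, G contains the cycle b–e–g–d–f–a–c–b, so G is not a forest; only forests have treewidth ≤ 1, hence tw(G) ≥ 2. Therefore the treewidth is 2.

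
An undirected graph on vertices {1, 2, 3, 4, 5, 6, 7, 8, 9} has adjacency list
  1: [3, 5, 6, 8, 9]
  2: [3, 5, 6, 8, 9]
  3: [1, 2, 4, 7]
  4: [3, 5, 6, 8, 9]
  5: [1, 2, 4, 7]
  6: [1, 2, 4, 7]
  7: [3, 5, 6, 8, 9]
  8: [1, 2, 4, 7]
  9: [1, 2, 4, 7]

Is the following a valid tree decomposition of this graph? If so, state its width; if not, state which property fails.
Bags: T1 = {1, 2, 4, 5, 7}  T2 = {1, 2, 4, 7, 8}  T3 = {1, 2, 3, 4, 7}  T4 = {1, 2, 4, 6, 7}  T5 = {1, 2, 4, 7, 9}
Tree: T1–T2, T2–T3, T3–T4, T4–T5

Every vertex of G appears in some bag (union = {1, 2, 3, 4, 5, 6, 7, 8, 9}); every edge is covered by a bag; and for each vertex v the set of bags containing v is connected in the bag tree. The decomposition is therefore valid. The largest bag has 5 vertices, so the width is 4.

Yes; width 4.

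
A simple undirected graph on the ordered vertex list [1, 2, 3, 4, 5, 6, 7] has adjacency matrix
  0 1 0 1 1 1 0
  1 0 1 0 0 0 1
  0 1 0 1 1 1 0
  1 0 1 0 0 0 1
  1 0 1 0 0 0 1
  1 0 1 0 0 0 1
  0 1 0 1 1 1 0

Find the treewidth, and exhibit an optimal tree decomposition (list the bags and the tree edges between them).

Every bag has size at most 4, so the width is 4 − 1 = 3 and tw(G) ≤ 3. For the lower bound: the 4 vertex sets {5,7}, {1,4}, {3}, {2} are disjoint, each induces a connected subgraph, and every pair is joined by at least one edge of G. Contracting each set to a single vertex therefore yields K_{4} as a minor, and since treewidth is minor-monotone, tw(G) ≥ tw(K_{4}) = 3. Hence tw(G) = 3 exactly.

Treewidth 3.
One optimal decomposition is:
Bags: B1 = {1, 3, 5, 7}  B2 = {1, 3, 4, 7}  B3 = {1, 2, 3, 7}  B4 = {1, 3, 6, 7}
Tree: B1–B2, B2–B3, B3–B4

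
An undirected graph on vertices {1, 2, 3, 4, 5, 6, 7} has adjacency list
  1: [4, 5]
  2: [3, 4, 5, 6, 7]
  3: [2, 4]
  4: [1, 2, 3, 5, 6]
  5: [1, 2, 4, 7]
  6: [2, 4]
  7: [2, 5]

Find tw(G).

2

A width-2 tree decomposition is:
Bags: B1 = {2, 4, 6}  B2 = {2, 4, 5}  B3 = {2, 5, 7}  B4 = {1, 4, 5}  B5 = {2, 3, 4}
Tree: B1–B2, B2–B3, B2–B4, B1–B5
Every bag has size at most 3, so the width is 3 − 1 = 2 and tw(G) ≤ 2. On the other hand G contains the 3-clique {1, 4, 5}. A clique must lie in a single bag of any decomposition, so no decomposition can have width below 2. Combining the bounds, tw(G) = 2.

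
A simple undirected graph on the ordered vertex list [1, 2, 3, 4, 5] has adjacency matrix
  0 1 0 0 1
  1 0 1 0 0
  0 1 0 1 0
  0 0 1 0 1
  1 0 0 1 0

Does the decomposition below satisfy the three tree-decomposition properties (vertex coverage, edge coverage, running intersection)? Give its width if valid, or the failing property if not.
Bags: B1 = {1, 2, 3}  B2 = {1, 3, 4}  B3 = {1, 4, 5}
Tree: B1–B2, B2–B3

Vertex coverage: the bags together contain {1, 2, 3, 4, 5}, the full vertex set. Edge coverage: each edge of G has both endpoints in at least one bag. Running intersection: for every vertex, the bags containing it form a connected subtree. All three properties hold, so this is a valid tree decomposition of width max|bag| − 1 = 2, and hence tw(G) ≤ 2.

Yes; width 2.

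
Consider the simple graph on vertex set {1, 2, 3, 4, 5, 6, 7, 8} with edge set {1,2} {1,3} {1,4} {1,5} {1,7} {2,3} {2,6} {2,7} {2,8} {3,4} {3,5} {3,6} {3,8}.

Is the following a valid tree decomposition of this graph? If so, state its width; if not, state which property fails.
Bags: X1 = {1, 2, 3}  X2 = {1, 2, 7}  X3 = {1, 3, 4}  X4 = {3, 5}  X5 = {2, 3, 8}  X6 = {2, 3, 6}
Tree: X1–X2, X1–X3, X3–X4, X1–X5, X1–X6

No — edge (1,5) lies in no bag.

A tree decomposition must satisfy three properties: every vertex lies in some bag; for every edge, both endpoints lie together in some bag; and for every vertex, the bags containing it form a connected subtree. Here edge (1,5) lies in no bag, so the decomposition is invalid.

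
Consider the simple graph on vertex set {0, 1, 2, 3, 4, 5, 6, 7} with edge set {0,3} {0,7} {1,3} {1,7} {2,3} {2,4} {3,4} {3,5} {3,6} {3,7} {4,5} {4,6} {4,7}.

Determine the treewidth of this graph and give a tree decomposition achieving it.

Treewidth 2.
Bags: B1 = {3, 4, 6}  B2 = {3, 4, 7}  B3 = {1, 3, 7}  B4 = {2, 3, 4}  B5 = {3, 4, 5}  B6 = {0, 3, 7}
Tree: B1–B2, B2–B3, B2–B4, B1–B5, B2–B6

The largest bag has 3 vertices, giving width 2; this decomposition certifies tw(G) ≤ 2. Conversely, {0, 3, 7} is a clique of size 3, and the vertices of any clique must share a bag in every tree decomposition; so some bag has ≥ 3 vertices and tw(G) ≥ 2. The upper and lower bounds meet at 2, so that is the treewidth.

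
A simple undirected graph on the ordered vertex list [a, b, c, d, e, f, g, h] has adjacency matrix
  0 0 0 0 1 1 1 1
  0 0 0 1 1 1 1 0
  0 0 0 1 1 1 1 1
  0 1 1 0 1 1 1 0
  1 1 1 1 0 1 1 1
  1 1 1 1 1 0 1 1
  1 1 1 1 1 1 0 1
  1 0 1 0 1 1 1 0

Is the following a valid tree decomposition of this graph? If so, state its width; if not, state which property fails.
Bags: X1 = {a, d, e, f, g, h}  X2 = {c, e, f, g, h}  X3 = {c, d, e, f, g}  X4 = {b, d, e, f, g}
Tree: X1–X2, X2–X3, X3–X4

A tree decomposition must satisfy three properties: every vertex lies in some bag; for every edge, both endpoints lie together in some bag; and for every vertex, the bags containing it form a connected subtree. Here bags containing vertex d are not connected in the tree, so the decomposition is invalid.

No — bags containing vertex d are not connected in the tree.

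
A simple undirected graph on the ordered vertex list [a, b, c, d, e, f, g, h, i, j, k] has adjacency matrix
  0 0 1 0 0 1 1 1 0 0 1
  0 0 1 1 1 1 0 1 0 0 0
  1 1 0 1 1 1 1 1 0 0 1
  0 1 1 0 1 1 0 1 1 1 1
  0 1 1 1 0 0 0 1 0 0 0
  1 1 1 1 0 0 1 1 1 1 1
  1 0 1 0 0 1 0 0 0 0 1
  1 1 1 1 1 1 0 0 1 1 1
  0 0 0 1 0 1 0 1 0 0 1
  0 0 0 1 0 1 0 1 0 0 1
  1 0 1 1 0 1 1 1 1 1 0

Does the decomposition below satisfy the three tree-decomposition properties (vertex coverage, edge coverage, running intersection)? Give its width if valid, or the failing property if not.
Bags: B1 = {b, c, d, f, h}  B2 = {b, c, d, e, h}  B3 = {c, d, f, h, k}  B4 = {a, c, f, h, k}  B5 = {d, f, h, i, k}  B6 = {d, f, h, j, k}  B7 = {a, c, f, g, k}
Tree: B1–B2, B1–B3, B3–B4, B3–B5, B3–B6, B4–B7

Yes; width 4.

Every vertex of G appears in some bag (union = {a, b, c, d, e, f, g, h, i, j, k}); every edge is covered by a bag; and for each vertex v the set of bags containing v is connected in the bag tree. The decomposition is therefore valid. The largest bag has 5 vertices, so the width is 4.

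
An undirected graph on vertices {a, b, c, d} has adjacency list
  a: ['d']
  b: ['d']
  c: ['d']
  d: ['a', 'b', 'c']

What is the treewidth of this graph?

A width-1 tree decomposition is:
Bags: B1 = {a, d}  B2 = {b, d}  B3 = {c, d}
Tree: B1–B2, B2–B3
Each bag holds 2 vertices, so the decomposition has width 1, which upper-bounds the treewidth. G has an edge, so its treewidth is at least 1. Therefore the treewidth is 1.

1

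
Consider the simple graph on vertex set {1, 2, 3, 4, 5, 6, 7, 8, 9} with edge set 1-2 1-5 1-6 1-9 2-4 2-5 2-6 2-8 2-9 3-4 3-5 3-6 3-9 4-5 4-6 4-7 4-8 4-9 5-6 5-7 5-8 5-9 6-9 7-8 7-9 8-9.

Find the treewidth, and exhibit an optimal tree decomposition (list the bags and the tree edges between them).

Each bag holds 5 vertices, so the decomposition has width 4, which upper-bounds the treewidth. On the other hand G contains the 5-clique {1, 2, 5, 6, 9}. A clique must lie in a single bag of any decomposition, so no decomposition can have width below 4. Combining the bounds, tw(G) = 4.

Treewidth 4.
One optimal decomposition is:
Bags: B1 = {2, 4, 5, 8, 9}  B2 = {4, 5, 7, 8, 9}  B3 = {2, 4, 5, 6, 9}  B4 = {1, 2, 5, 6, 9}  B5 = {3, 4, 5, 6, 9}
Tree: B1–B2, B1–B3, B3–B4, B3–B5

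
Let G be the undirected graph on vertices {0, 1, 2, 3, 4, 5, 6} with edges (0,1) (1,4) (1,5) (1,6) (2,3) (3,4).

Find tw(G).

1

A width-1 tree decomposition is:
Bags: B1 = {1, 4}  B2 = {0, 1}  B3 = {1, 5}  B4 = {1, 6}  B5 = {3, 4}  B6 = {2, 3}
Tree: B1–B2, B1–B3, B3–B4, B1–B5, B5–B6
The largest bag has 2 vertices, giving width 1; this decomposition certifies tw(G) ≤ 1. Since G has at least one edge (e.g. 4–1), it is not an edgeless graph, so tw(G) ≥ 1. Therefore the treewidth is 1.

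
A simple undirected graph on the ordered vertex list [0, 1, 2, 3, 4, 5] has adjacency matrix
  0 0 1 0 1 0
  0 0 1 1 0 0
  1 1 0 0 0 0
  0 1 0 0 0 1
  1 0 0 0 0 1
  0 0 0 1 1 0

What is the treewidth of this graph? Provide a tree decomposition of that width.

Treewidth 2.
Bags: B1 = {3, 4, 5}  B2 = {1, 3, 4}  B3 = {1, 2, 4}  B4 = {0, 2, 4}
Tree: B1–B2, B2–B3, B3–B4

The largest bag has 3 vertices, giving width 2; this decomposition certifies tw(G) ≤ 2. Since 4–5–3–1–2–0–4 is a cycle in G, G is not acyclic. Forests are exactly the graphs of treewidth ≤ 1, so tw(G) ≥ 2. The upper and lower bounds meet at 2, so that is the treewidth.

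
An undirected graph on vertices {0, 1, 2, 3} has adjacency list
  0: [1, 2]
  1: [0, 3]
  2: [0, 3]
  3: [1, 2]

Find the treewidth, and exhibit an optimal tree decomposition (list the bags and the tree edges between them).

The largest bag has 3 vertices, giving width 2; this decomposition certifies tw(G) ≤ 2. The edges 1–0–2–3–1 form a cycle, so G is not a tree and its treewidth is at least 2. The upper and lower bounds meet at 2, so that is the treewidth.

Treewidth 2.
One such decomposition:
Bags: B1 = {0, 1, 2}  B2 = {1, 2, 3}
Tree: B1–B2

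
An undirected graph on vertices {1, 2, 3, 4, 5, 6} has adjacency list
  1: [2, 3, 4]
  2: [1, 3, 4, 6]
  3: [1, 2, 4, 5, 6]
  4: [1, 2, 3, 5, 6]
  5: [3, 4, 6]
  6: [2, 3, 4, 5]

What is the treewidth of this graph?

3

A width-3 tree decomposition is:
Bags: B1 = {2, 3, 4, 6}  B2 = {1, 2, 3, 4}  B3 = {3, 4, 5, 6}
Tree: B1–B2, B1–B3
Each bag holds 4 vertices, so the decomposition has width 3, which upper-bounds the treewidth. On the other hand G contains the 4-clique {1, 2, 3, 4}. A clique must lie in a single bag of any decomposition, so no decomposition can have width below 3. Combining the bounds, tw(G) = 3.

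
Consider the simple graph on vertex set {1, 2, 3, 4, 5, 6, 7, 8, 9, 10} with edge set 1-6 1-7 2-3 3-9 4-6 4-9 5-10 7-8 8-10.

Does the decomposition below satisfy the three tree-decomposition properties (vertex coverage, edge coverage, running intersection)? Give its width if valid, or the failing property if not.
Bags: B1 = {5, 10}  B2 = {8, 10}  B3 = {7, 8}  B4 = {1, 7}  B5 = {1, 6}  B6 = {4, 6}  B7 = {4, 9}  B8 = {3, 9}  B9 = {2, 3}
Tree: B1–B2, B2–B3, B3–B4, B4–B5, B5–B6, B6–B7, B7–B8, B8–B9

Yes; width 1.

Checking the three conditions: (i) the bags cover all of {1, 2, 3, 4, 5, 6, 7, 8, 9, 10}; (ii) for each edge, some bag contains both endpoints; (iii) the bags containing any fixed vertex form a subtree. All hold, so the decomposition is valid with width 2 − 1 = 1.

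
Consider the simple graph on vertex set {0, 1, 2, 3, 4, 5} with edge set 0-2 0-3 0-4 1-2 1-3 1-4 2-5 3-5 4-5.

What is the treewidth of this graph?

3

A width-3 tree decomposition is:
Bags: B1 = {0, 1, 4, 5}  B2 = {0, 1, 2, 5}  B3 = {0, 1, 3, 5}
Tree: B1–B2, B2–B3
Each bag holds 4 vertices, so the decomposition has width 3, which upper-bounds the treewidth. For the lower bound: the 4 vertex sets {0,4}, {1,2}, {5}, {3} are disjoint, each induces a connected subgraph, and every pair is joined by at least one edge of G. Contracting each set to a single vertex therefore yields K_{4} as a minor, and since treewidth is minor-monotone, tw(G) ≥ tw(K_{4}) = 3. Therefore the treewidth is 3.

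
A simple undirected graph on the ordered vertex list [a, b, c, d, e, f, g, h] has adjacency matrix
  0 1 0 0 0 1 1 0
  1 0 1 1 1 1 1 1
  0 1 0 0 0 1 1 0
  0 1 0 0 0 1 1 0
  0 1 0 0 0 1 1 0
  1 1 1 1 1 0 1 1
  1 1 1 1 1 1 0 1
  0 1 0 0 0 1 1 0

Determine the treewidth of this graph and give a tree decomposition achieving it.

Treewidth 3.
Bags: B1 = {b, f, g, h}  B2 = {a, b, f, g}  B3 = {b, c, f, g}  B4 = {b, e, f, g}  B5 = {b, d, f, g}
Tree: B1–B2, B2–B3, B2–B4, B2–B5

The largest bag has 4 vertices, giving width 3; this decomposition certifies tw(G) ≤ 3. On the other hand G contains the 4-clique {b, d, f, g}. A clique must lie in a single bag of any decomposition, so no decomposition can have width below 3. The upper and lower bounds meet at 3, so that is the treewidth.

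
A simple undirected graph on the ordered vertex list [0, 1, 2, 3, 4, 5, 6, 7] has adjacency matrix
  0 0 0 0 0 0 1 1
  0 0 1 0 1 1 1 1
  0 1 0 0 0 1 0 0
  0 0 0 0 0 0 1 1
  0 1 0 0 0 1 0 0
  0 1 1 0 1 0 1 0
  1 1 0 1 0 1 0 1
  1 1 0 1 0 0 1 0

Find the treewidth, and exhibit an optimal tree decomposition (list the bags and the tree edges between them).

Treewidth 2.
One optimal decomposition is:
Bags: B1 = {1, 5, 6}  B2 = {1, 6, 7}  B3 = {1, 4, 5}  B4 = {0, 6, 7}  B5 = {3, 6, 7}  B6 = {1, 2, 5}
Tree: B1–B2, B1–B3, B2–B4, B2–B5, B1–B6

Every bag has size at most 3, so the width is 3 − 1 = 2 and tw(G) ≤ 2. For the lower bound, the 3 vertices {0, 6, 7} are pairwise adjacent, and any tree decomposition puts a clique entirely inside one bag — forcing width ≥ 2. Hence tw(G) = 2 exactly.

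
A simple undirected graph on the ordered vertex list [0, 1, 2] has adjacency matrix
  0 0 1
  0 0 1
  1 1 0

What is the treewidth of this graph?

A width-1 tree decomposition is:
Bags: B1 = {0, 2}  B2 = {1, 2}
Tree: B1–B2
The largest bag has 2 vertices, giving width 1; this decomposition certifies tw(G) ≤ 1. Any graph with an edge has treewidth ≥ 1, and G has the edge 0–2. Hence tw(G) = 1 exactly.

1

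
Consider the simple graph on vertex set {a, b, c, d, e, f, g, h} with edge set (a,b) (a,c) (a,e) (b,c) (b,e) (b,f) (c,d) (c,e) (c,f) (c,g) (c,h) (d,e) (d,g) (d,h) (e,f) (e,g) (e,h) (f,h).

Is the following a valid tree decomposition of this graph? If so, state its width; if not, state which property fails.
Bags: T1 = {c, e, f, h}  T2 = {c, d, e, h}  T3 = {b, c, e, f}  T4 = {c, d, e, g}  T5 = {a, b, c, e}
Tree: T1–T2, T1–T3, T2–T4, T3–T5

Vertex coverage: the bags together contain {a, b, c, d, e, f, g, h}, the full vertex set. Edge coverage: each edge of G has both endpoints in at least one bag. Running intersection: for every vertex, the bags containing it form a connected subtree. All three properties hold, so this is a valid tree decomposition of width max|bag| − 1 = 3, and hence tw(G) ≤ 3.

Yes; width 3.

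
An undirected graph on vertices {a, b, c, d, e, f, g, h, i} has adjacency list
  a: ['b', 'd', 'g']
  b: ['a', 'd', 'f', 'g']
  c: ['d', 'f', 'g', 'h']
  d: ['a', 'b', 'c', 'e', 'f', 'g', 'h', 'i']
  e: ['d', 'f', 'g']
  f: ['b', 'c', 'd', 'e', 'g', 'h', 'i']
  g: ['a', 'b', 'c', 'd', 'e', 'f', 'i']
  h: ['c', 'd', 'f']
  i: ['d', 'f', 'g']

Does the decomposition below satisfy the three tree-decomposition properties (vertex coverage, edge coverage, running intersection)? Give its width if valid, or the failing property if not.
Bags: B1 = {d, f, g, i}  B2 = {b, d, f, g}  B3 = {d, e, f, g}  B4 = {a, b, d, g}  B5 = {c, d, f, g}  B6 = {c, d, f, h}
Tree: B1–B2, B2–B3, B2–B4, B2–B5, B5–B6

Yes; width 3.

Every vertex of G appears in some bag (union = {a, b, c, d, e, f, g, h, i}); every edge is covered by a bag; and for each vertex v the set of bags containing v is connected in the bag tree. The decomposition is therefore valid. The largest bag has 4 vertices, so the width is 3.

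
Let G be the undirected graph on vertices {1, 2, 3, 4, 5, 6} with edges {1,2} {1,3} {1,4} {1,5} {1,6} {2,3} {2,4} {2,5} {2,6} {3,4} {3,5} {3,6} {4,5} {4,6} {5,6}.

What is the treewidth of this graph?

5

A width-5 tree decomposition is:
Bags: B1 = {1, 2, 3, 4, 5, 6}
Tree: (single bag)
With just one bag of size 6, the width is 6 − 1 = 5, so tw(G) ≤ 5. Conversely, {1, 2, 3, 4, 5, 6} is a clique of size 6, and the vertices of any clique must share a bag in every tree decomposition; so some bag has ≥ 6 vertices and tw(G) ≥ 5. Hence tw(G) = 5 exactly.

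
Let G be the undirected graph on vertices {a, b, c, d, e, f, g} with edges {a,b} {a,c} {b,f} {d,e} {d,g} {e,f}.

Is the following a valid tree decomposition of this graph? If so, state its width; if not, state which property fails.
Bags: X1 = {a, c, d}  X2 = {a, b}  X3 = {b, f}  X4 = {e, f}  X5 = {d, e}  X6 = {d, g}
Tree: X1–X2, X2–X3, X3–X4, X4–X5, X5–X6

No — bags containing vertex d are not connected in the tree.

A tree decomposition must satisfy three properties: every vertex lies in some bag; for every edge, both endpoints lie together in some bag; and for every vertex, the bags containing it form a connected subtree. Here bags containing vertex d are not connected in the tree, so the decomposition is invalid.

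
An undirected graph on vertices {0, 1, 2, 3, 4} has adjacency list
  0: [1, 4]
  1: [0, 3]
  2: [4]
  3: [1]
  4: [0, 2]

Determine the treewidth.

A width-1 tree decomposition is:
Bags: B1 = {1, 3}  B2 = {0, 1}  B3 = {0, 4}  B4 = {2, 4}
Tree: B1–B2, B2–B3, B3–B4
Each bag holds 2 vertices, so the decomposition has width 1, which upper-bounds the treewidth. Any graph with an edge has treewidth ≥ 1, and G has the edge 3–1. The upper and lower bounds meet at 1, so that is the treewidth.

1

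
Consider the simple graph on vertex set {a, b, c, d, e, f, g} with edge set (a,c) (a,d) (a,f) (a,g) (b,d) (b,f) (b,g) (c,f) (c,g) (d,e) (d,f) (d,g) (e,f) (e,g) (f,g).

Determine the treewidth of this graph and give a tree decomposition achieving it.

Treewidth 3.
One such decomposition:
Bags: B1 = {a, d, f, g}  B2 = {b, d, f, g}  B3 = {a, c, f, g}  B4 = {d, e, f, g}
Tree: B1–B2, B1–B3, B2–B4

The largest bag has 4 vertices, giving width 3; this decomposition certifies tw(G) ≤ 3. On the other hand G contains the 4-clique {d, e, f, g}. A clique must lie in a single bag of any decomposition, so no decomposition can have width below 3. The upper and lower bounds meet at 3, so that is the treewidth.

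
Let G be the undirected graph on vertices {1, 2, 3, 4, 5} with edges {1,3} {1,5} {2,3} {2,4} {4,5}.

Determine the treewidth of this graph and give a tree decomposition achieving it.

Treewidth 2.
Bags: B1 = {1, 4, 5}  B2 = {1, 3, 4}  B3 = {2, 3, 4}
Tree: B1–B2, B2–B3

Each bag holds 3 vertices, so the decomposition has width 2, which upper-bounds the treewidth. For the lower bound, G contains the cycle 4–5–1–3–2–4, so G is not a forest; only forests have treewidth ≤ 1, hence tw(G) ≥ 2. The upper and lower bounds meet at 2, so that is the treewidth.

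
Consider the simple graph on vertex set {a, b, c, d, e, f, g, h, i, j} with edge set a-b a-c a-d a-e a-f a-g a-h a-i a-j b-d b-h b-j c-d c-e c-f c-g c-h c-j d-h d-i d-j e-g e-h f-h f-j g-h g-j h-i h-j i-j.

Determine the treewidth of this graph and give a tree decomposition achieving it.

Treewidth 4.
One optimal decomposition is:
Bags: B1 = {a, d, h, i, j}  B2 = {a, c, d, h, j}  B3 = {a, b, d, h, j}  B4 = {a, c, f, h, j}  B5 = {a, c, g, h, j}  B6 = {a, c, e, g, h}
Tree: B1–B2, B1–B3, B2–B4, B2–B5, B5–B6

The largest bag has 5 vertices, giving width 4; this decomposition certifies tw(G) ≤ 4. For the lower bound, the 5 vertices {a, c, d, h, j} are pairwise adjacent, and any tree decomposition puts a clique entirely inside one bag — forcing width ≥ 4. Hence tw(G) = 4 exactly.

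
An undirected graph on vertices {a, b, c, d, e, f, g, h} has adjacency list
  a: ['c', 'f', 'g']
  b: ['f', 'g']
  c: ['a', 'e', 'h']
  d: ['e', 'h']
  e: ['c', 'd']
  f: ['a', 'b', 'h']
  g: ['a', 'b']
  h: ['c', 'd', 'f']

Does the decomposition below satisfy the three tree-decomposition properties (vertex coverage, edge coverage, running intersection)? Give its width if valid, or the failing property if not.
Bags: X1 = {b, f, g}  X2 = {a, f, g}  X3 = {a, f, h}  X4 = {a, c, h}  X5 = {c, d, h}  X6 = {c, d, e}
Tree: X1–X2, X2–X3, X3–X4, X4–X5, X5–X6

Yes; width 2.

Checking the three conditions: (i) the bags cover all of {a, b, c, d, e, f, g, h}; (ii) for each edge, some bag contains both endpoints; (iii) the bags containing any fixed vertex form a subtree. All hold, so the decomposition is valid with width 3 − 1 = 2.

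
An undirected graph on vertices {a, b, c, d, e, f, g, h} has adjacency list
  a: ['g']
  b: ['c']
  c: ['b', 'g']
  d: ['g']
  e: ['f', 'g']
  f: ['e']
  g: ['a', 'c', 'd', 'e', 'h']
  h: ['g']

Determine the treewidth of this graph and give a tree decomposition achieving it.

Every bag has size at most 2, so the width is 2 − 1 = 1 and tw(G) ≤ 1. G has an edge, so its treewidth is at least 1. Hence tw(G) = 1 exactly.

Treewidth 1.
One such decomposition:
Bags: B1 = {c, g}  B2 = {e, g}  B3 = {g, h}  B4 = {b, c}  B5 = {d, g}  B6 = {e, f}  B7 = {a, g}
Tree: B1–B2, B2–B3, B1–B4, B1–B5, B2–B6, B5–B7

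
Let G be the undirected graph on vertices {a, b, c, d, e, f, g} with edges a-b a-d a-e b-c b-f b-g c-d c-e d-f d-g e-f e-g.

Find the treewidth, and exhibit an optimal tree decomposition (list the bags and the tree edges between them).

Treewidth 3.
One such decomposition:
Bags: B1 = {b, d, e, f}  B2 = {b, c, d, e}  B3 = {b, d, e, g}  B4 = {a, b, d, e}
Tree: B1–B2, B2–B3, B3–B4

Every bag has size at most 4, so the width is 4 − 1 = 3 and tw(G) ≤ 3. For the lower bound: the 4 vertex sets {d,f}, {c,e}, {b}, {g} are disjoint, each induces a connected subgraph, and every pair is joined by at least one edge of G. Contracting each set to a single vertex therefore yields K_{4} as a minor, and since treewidth is minor-monotone, tw(G) ≥ tw(K_{4}) = 3. Hence tw(G) = 3 exactly.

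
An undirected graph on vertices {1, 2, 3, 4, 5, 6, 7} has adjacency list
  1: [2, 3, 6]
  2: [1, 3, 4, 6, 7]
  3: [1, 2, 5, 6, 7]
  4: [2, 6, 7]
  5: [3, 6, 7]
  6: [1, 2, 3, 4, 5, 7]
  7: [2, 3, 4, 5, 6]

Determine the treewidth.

3

A width-3 tree decomposition is:
Bags: B1 = {2, 3, 6, 7}  B2 = {1, 2, 3, 6}  B3 = {2, 4, 6, 7}  B4 = {3, 5, 6, 7}
Tree: B1–B2, B1–B3, B1–B4
Every bag has size at most 4, so the width is 4 − 1 = 3 and tw(G) ≤ 3. Conversely, {1, 2, 3, 6} is a clique of size 4, and the vertices of any clique must share a bag in every tree decomposition; so some bag has ≥ 4 vertices and tw(G) ≥ 3. The upper and lower bounds meet at 3, so that is the treewidth.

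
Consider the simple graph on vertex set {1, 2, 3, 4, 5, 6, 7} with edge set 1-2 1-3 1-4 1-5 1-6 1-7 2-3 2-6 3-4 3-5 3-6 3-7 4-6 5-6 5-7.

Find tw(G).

3

A width-3 tree decomposition is:
Bags: B1 = {1, 3, 5, 7}  B2 = {1, 3, 5, 6}  B3 = {1, 3, 4, 6}  B4 = {1, 2, 3, 6}
Tree: B1–B2, B2–B3, B2–B4
The largest bag has 4 vertices, giving width 3; this decomposition certifies tw(G) ≤ 3. For the lower bound, the 4 vertices {1, 2, 3, 6} are pairwise adjacent, and any tree decomposition puts a clique entirely inside one bag — forcing width ≥ 3. Therefore the treewidth is 3.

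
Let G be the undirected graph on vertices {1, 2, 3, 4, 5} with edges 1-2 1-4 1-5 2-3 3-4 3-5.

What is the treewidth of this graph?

2

A width-2 tree decomposition is:
Bags: B1 = {1, 3, 5}  B2 = {1, 3, 4}  B3 = {1, 2, 3}
Tree: B1–B2, B2–B3
Each bag holds 3 vertices, so the decomposition has width 2, which upper-bounds the treewidth. The edges 1–5–3–4–1 form a cycle, so G is not a tree and its treewidth is at least 2. The upper and lower bounds meet at 2, so that is the treewidth.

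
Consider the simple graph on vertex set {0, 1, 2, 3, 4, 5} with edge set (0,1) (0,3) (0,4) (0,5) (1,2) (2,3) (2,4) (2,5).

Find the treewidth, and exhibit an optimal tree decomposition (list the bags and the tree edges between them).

Treewidth 2.
Bags: B1 = {0, 2, 5}  B2 = {0, 2, 4}  B3 = {0, 1, 2}  B4 = {0, 2, 3}
Tree: B1–B2, B2–B3, B3–B4

The largest bag has 3 vertices, giving width 2; this decomposition certifies tw(G) ≤ 2. Since 5–2–4–0–5 is a cycle in G, G is not acyclic. Forests are exactly the graphs of treewidth ≤ 1, so tw(G) ≥ 2. Combining the bounds, tw(G) = 2.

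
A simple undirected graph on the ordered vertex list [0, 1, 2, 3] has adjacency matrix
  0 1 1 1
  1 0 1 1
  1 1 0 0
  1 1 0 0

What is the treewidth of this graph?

2

A width-2 tree decomposition is:
Bags: B1 = {0, 1, 3}  B2 = {0, 1, 2}
Tree: B1–B2
Every bag has size at most 3, so the width is 3 − 1 = 2 and tw(G) ≤ 2. Conversely, {0, 1, 2} is a clique of size 3, and the vertices of any clique must share a bag in every tree decomposition; so some bag has ≥ 3 vertices and tw(G) ≥ 2. The upper and lower bounds meet at 2, so that is the treewidth.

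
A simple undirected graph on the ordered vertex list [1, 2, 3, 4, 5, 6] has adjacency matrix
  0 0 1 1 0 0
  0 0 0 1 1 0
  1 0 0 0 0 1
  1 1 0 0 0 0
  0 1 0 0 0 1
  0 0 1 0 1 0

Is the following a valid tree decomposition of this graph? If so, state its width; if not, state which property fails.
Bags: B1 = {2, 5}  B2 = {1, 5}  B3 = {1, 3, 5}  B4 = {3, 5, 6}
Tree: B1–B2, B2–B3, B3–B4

A tree decomposition must satisfy three properties: every vertex lies in some bag; for every edge, both endpoints lie together in some bag; and for every vertex, the bags containing it form a connected subtree. Here vertex 4 appears in no bag, so the decomposition is invalid.

No — vertex 4 appears in no bag.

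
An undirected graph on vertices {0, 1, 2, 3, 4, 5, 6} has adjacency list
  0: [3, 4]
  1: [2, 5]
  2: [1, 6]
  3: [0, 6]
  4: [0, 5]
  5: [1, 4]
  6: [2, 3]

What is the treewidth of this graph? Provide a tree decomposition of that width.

The largest bag has 3 vertices, giving width 2; this decomposition certifies tw(G) ≤ 2. The edges 1–5–4–0–3–6–2–1 form a cycle, so G is not a tree and its treewidth is at least 2. The upper and lower bounds meet at 2, so that is the treewidth.

Treewidth 2.
One such decomposition:
Bags: B1 = {1, 4, 5}  B2 = {0, 1, 4}  B3 = {0, 1, 3}  B4 = {1, 3, 6}  B5 = {1, 2, 6}
Tree: B1–B2, B2–B3, B3–B4, B4–B5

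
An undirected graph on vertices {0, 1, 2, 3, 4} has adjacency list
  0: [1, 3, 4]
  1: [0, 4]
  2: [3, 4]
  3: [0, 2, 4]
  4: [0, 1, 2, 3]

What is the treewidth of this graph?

A width-2 tree decomposition is:
Bags: B1 = {0, 3, 4}  B2 = {2, 3, 4}  B3 = {0, 1, 4}
Tree: B1–B2, B1–B3
Each bag holds 3 vertices, so the decomposition has width 2, which upper-bounds the treewidth. Conversely, {0, 1, 4} is a clique of size 3, and the vertices of any clique must share a bag in every tree decomposition; so some bag has ≥ 3 vertices and tw(G) ≥ 2. Hence tw(G) = 2 exactly.

2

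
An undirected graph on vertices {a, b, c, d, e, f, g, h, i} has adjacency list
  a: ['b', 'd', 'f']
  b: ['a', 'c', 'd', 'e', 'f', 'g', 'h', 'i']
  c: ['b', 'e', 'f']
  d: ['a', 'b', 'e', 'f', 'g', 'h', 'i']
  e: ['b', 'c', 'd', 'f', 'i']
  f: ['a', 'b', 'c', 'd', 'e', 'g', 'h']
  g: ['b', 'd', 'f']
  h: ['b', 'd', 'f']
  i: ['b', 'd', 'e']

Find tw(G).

A width-3 tree decomposition is:
Bags: B1 = {a, b, d, f}  B2 = {b, d, e, f}  B3 = {b, d, f, h}  B4 = {b, d, f, g}  B5 = {b, c, e, f}  B6 = {b, d, e, i}
Tree: B1–B2, B2–B3, B1–B4, B2–B5, B2–B6
The largest bag has 4 vertices, giving width 3; this decomposition certifies tw(G) ≤ 3. Conversely, {b, d, f, g} is a clique of size 4, and the vertices of any clique must share a bag in every tree decomposition; so some bag has ≥ 4 vertices and tw(G) ≥ 3. Combining the bounds, tw(G) = 3.

3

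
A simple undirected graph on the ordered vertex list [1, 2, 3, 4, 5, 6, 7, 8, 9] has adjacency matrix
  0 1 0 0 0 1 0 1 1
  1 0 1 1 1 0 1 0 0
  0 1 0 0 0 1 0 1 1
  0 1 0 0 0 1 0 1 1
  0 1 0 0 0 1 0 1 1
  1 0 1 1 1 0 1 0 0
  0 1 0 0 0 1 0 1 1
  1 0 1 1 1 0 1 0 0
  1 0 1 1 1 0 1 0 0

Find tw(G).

4

A width-4 tree decomposition is:
Bags: B1 = {2, 4, 6, 8, 9}  B2 = {2, 3, 6, 8, 9}  B3 = {2, 5, 6, 8, 9}  B4 = {2, 6, 7, 8, 9}  B5 = {1, 2, 6, 8, 9}
Tree: B1–B2, B2–B3, B3–B4, B4–B5
The largest bag has 5 vertices, giving width 4; this decomposition certifies tw(G) ≤ 4. For the lower bound: the 5 vertex sets {4,9}, {3,6}, {2,5}, {8}, {7} are disjoint, each induces a connected subgraph, and every pair is joined by at least one edge of G. Contracting each set to a single vertex therefore yields K_{5} as a minor, and since treewidth is minor-monotone, tw(G) ≥ tw(K_{5}) = 4. The upper and lower bounds meet at 4, so that is the treewidth.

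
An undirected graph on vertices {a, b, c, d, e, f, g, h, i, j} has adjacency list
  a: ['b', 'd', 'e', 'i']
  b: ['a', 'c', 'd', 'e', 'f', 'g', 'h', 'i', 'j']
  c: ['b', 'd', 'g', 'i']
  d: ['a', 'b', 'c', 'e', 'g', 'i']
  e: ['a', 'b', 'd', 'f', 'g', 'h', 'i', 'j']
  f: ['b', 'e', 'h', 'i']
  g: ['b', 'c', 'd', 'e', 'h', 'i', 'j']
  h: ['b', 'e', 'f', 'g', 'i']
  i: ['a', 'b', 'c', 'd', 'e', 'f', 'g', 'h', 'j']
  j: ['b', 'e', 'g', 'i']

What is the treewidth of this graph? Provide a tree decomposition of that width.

The largest bag has 5 vertices, giving width 4; this decomposition certifies tw(G) ≤ 4. For the lower bound, the 5 vertices {b, d, e, g, i} are pairwise adjacent, and any tree decomposition puts a clique entirely inside one bag — forcing width ≥ 4. Hence tw(G) = 4 exactly.

Treewidth 4.
Bags: B1 = {b, d, e, g, i}  B2 = {b, e, g, i, j}  B3 = {b, e, g, h, i}  B4 = {a, b, d, e, i}  B5 = {b, e, f, h, i}  B6 = {b, c, d, g, i}
Tree: B1–B2, B1–B3, B1–B4, B3–B5, B1–B6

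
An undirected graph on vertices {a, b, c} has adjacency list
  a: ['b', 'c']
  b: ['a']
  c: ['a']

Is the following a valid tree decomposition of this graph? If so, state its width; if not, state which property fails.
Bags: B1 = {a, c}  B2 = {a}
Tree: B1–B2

A tree decomposition must satisfy three properties: every vertex lies in some bag; for every edge, both endpoints lie together in some bag; and for every vertex, the bags containing it form a connected subtree. Here vertex b appears in no bag, so the decomposition is invalid.

No — vertex b appears in no bag.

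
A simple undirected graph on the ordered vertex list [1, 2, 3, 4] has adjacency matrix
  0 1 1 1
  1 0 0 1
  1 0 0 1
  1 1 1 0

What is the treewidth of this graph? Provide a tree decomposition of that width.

Treewidth 2.
One optimal decomposition is:
Bags: B1 = {1, 3, 4}  B2 = {1, 2, 4}
Tree: B1–B2

Each bag holds 3 vertices, so the decomposition has width 2, which upper-bounds the treewidth. For the lower bound, the 3 vertices {1, 2, 4} are pairwise adjacent, and any tree decomposition puts a clique entirely inside one bag — forcing width ≥ 2. The upper and lower bounds meet at 2, so that is the treewidth.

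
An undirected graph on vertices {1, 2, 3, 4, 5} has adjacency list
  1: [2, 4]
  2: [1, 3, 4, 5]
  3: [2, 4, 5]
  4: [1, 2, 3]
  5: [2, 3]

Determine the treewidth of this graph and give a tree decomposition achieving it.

Each bag holds 3 vertices, so the decomposition has width 2, which upper-bounds the treewidth. Conversely, {1, 2, 4} is a clique of size 3, and the vertices of any clique must share a bag in every tree decomposition; so some bag has ≥ 3 vertices and tw(G) ≥ 2. The upper and lower bounds meet at 2, so that is the treewidth.

Treewidth 2.
One optimal decomposition is:
Bags: B1 = {2, 3, 4}  B2 = {1, 2, 4}  B3 = {2, 3, 5}
Tree: B1–B2, B1–B3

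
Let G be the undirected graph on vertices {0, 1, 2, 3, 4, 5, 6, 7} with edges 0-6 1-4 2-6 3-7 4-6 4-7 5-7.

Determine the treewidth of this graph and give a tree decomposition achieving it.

Every bag has size at most 2, so the width is 2 − 1 = 1 and tw(G) ≤ 1. G has an edge, so its treewidth is at least 1. Therefore the treewidth is 1.

Treewidth 1.
One such decomposition:
Bags: B1 = {3, 7}  B2 = {4, 7}  B3 = {4, 6}  B4 = {1, 4}  B5 = {0, 6}  B6 = {2, 6}  B7 = {5, 7}
Tree: B1–B2, B2–B3, B2–B4, B3–B5, B5–B6, B1–B7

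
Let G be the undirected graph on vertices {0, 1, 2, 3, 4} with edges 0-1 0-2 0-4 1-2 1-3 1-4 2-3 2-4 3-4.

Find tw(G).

3

A width-3 tree decomposition is:
Bags: B1 = {1, 2, 3, 4}  B2 = {0, 1, 2, 4}
Tree: B1–B2
The largest bag has 4 vertices, giving width 3; this decomposition certifies tw(G) ≤ 3. Conversely, {0, 1, 2, 4} is a clique of size 4, and the vertices of any clique must share a bag in every tree decomposition; so some bag has ≥ 4 vertices and tw(G) ≥ 3. Hence tw(G) = 3 exactly.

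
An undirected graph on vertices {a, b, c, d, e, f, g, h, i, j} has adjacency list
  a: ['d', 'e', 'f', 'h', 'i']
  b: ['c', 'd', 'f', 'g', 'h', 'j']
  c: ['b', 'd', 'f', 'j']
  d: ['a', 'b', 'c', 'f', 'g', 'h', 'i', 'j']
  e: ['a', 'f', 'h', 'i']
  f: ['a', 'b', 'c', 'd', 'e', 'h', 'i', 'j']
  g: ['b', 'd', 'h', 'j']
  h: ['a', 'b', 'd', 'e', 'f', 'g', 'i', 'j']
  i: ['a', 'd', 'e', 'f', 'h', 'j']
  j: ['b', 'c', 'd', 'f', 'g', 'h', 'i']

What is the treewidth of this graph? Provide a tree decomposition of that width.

Treewidth 4.
One optimal decomposition is:
Bags: B1 = {b, d, f, h, j}  B2 = {b, d, g, h, j}  B3 = {d, f, h, i, j}  B4 = {a, d, f, h, i}  B5 = {a, e, f, h, i}  B6 = {b, c, d, f, j}
Tree: B1–B2, B1–B3, B3–B4, B4–B5, B1–B6

The largest bag has 5 vertices, giving width 4; this decomposition certifies tw(G) ≤ 4. Conversely, {b, d, g, h, j} is a clique of size 5, and the vertices of any clique must share a bag in every tree decomposition; so some bag has ≥ 5 vertices and tw(G) ≥ 4. Hence tw(G) = 4 exactly.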